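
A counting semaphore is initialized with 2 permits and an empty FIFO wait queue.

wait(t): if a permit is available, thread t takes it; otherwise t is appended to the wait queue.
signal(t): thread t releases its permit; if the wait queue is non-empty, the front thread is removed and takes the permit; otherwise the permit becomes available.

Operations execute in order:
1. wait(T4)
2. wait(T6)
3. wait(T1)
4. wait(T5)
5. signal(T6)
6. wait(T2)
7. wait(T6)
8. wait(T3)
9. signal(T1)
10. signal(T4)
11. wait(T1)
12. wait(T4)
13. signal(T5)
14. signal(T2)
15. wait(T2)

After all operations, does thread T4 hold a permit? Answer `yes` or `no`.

Step 1: wait(T4) -> count=1 queue=[] holders={T4}
Step 2: wait(T6) -> count=0 queue=[] holders={T4,T6}
Step 3: wait(T1) -> count=0 queue=[T1] holders={T4,T6}
Step 4: wait(T5) -> count=0 queue=[T1,T5] holders={T4,T6}
Step 5: signal(T6) -> count=0 queue=[T5] holders={T1,T4}
Step 6: wait(T2) -> count=0 queue=[T5,T2] holders={T1,T4}
Step 7: wait(T6) -> count=0 queue=[T5,T2,T6] holders={T1,T4}
Step 8: wait(T3) -> count=0 queue=[T5,T2,T6,T3] holders={T1,T4}
Step 9: signal(T1) -> count=0 queue=[T2,T6,T3] holders={T4,T5}
Step 10: signal(T4) -> count=0 queue=[T6,T3] holders={T2,T5}
Step 11: wait(T1) -> count=0 queue=[T6,T3,T1] holders={T2,T5}
Step 12: wait(T4) -> count=0 queue=[T6,T3,T1,T4] holders={T2,T5}
Step 13: signal(T5) -> count=0 queue=[T3,T1,T4] holders={T2,T6}
Step 14: signal(T2) -> count=0 queue=[T1,T4] holders={T3,T6}
Step 15: wait(T2) -> count=0 queue=[T1,T4,T2] holders={T3,T6}
Final holders: {T3,T6} -> T4 not in holders

Answer: no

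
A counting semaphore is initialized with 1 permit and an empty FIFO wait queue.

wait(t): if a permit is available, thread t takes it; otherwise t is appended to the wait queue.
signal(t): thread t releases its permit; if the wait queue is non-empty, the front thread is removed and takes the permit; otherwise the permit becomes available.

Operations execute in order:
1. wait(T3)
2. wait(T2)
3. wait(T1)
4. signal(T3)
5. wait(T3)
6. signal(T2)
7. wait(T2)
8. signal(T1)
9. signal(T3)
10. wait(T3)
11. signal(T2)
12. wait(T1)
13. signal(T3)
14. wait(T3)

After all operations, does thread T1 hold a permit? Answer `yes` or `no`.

Step 1: wait(T3) -> count=0 queue=[] holders={T3}
Step 2: wait(T2) -> count=0 queue=[T2] holders={T3}
Step 3: wait(T1) -> count=0 queue=[T2,T1] holders={T3}
Step 4: signal(T3) -> count=0 queue=[T1] holders={T2}
Step 5: wait(T3) -> count=0 queue=[T1,T3] holders={T2}
Step 6: signal(T2) -> count=0 queue=[T3] holders={T1}
Step 7: wait(T2) -> count=0 queue=[T3,T2] holders={T1}
Step 8: signal(T1) -> count=0 queue=[T2] holders={T3}
Step 9: signal(T3) -> count=0 queue=[] holders={T2}
Step 10: wait(T3) -> count=0 queue=[T3] holders={T2}
Step 11: signal(T2) -> count=0 queue=[] holders={T3}
Step 12: wait(T1) -> count=0 queue=[T1] holders={T3}
Step 13: signal(T3) -> count=0 queue=[] holders={T1}
Step 14: wait(T3) -> count=0 queue=[T3] holders={T1}
Final holders: {T1} -> T1 in holders

Answer: yes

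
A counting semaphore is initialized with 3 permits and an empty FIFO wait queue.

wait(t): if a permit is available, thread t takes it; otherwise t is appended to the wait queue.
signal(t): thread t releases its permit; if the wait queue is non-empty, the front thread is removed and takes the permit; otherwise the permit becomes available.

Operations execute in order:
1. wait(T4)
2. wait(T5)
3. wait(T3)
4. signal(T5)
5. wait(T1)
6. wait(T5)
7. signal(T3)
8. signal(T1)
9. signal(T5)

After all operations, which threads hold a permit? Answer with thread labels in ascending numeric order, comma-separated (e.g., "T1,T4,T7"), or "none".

Step 1: wait(T4) -> count=2 queue=[] holders={T4}
Step 2: wait(T5) -> count=1 queue=[] holders={T4,T5}
Step 3: wait(T3) -> count=0 queue=[] holders={T3,T4,T5}
Step 4: signal(T5) -> count=1 queue=[] holders={T3,T4}
Step 5: wait(T1) -> count=0 queue=[] holders={T1,T3,T4}
Step 6: wait(T5) -> count=0 queue=[T5] holders={T1,T3,T4}
Step 7: signal(T3) -> count=0 queue=[] holders={T1,T4,T5}
Step 8: signal(T1) -> count=1 queue=[] holders={T4,T5}
Step 9: signal(T5) -> count=2 queue=[] holders={T4}
Final holders: T4

Answer: T4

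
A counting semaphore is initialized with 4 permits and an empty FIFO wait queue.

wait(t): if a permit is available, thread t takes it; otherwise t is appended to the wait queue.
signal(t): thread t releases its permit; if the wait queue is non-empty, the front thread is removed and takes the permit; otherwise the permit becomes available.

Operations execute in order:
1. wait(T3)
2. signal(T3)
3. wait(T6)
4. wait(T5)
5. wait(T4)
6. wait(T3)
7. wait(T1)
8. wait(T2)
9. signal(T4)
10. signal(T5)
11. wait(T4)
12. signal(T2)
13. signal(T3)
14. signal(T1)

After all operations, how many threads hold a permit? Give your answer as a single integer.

Answer: 2

Derivation:
Step 1: wait(T3) -> count=3 queue=[] holders={T3}
Step 2: signal(T3) -> count=4 queue=[] holders={none}
Step 3: wait(T6) -> count=3 queue=[] holders={T6}
Step 4: wait(T5) -> count=2 queue=[] holders={T5,T6}
Step 5: wait(T4) -> count=1 queue=[] holders={T4,T5,T6}
Step 6: wait(T3) -> count=0 queue=[] holders={T3,T4,T5,T6}
Step 7: wait(T1) -> count=0 queue=[T1] holders={T3,T4,T5,T6}
Step 8: wait(T2) -> count=0 queue=[T1,T2] holders={T3,T4,T5,T6}
Step 9: signal(T4) -> count=0 queue=[T2] holders={T1,T3,T5,T6}
Step 10: signal(T5) -> count=0 queue=[] holders={T1,T2,T3,T6}
Step 11: wait(T4) -> count=0 queue=[T4] holders={T1,T2,T3,T6}
Step 12: signal(T2) -> count=0 queue=[] holders={T1,T3,T4,T6}
Step 13: signal(T3) -> count=1 queue=[] holders={T1,T4,T6}
Step 14: signal(T1) -> count=2 queue=[] holders={T4,T6}
Final holders: {T4,T6} -> 2 thread(s)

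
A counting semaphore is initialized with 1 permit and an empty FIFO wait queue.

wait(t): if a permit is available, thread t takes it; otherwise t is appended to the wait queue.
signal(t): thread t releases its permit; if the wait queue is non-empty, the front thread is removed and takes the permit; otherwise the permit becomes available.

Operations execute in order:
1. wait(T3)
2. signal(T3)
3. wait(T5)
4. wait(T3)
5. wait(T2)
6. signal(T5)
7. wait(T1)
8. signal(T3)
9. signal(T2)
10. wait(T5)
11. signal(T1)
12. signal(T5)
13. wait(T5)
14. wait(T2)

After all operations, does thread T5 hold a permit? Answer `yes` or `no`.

Answer: yes

Derivation:
Step 1: wait(T3) -> count=0 queue=[] holders={T3}
Step 2: signal(T3) -> count=1 queue=[] holders={none}
Step 3: wait(T5) -> count=0 queue=[] holders={T5}
Step 4: wait(T3) -> count=0 queue=[T3] holders={T5}
Step 5: wait(T2) -> count=0 queue=[T3,T2] holders={T5}
Step 6: signal(T5) -> count=0 queue=[T2] holders={T3}
Step 7: wait(T1) -> count=0 queue=[T2,T1] holders={T3}
Step 8: signal(T3) -> count=0 queue=[T1] holders={T2}
Step 9: signal(T2) -> count=0 queue=[] holders={T1}
Step 10: wait(T5) -> count=0 queue=[T5] holders={T1}
Step 11: signal(T1) -> count=0 queue=[] holders={T5}
Step 12: signal(T5) -> count=1 queue=[] holders={none}
Step 13: wait(T5) -> count=0 queue=[] holders={T5}
Step 14: wait(T2) -> count=0 queue=[T2] holders={T5}
Final holders: {T5} -> T5 in holders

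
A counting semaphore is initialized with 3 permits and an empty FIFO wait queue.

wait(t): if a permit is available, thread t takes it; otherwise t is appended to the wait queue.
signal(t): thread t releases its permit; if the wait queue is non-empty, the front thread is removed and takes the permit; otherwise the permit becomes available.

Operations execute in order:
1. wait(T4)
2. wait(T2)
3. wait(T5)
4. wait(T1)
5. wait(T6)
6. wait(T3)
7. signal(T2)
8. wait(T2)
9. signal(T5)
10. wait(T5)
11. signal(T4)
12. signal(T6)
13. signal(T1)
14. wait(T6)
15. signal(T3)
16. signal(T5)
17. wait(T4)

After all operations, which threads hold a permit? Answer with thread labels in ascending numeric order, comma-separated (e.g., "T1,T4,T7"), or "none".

Answer: T2,T4,T6

Derivation:
Step 1: wait(T4) -> count=2 queue=[] holders={T4}
Step 2: wait(T2) -> count=1 queue=[] holders={T2,T4}
Step 3: wait(T5) -> count=0 queue=[] holders={T2,T4,T5}
Step 4: wait(T1) -> count=0 queue=[T1] holders={T2,T4,T5}
Step 5: wait(T6) -> count=0 queue=[T1,T6] holders={T2,T4,T5}
Step 6: wait(T3) -> count=0 queue=[T1,T6,T3] holders={T2,T4,T5}
Step 7: signal(T2) -> count=0 queue=[T6,T3] holders={T1,T4,T5}
Step 8: wait(T2) -> count=0 queue=[T6,T3,T2] holders={T1,T4,T5}
Step 9: signal(T5) -> count=0 queue=[T3,T2] holders={T1,T4,T6}
Step 10: wait(T5) -> count=0 queue=[T3,T2,T5] holders={T1,T4,T6}
Step 11: signal(T4) -> count=0 queue=[T2,T5] holders={T1,T3,T6}
Step 12: signal(T6) -> count=0 queue=[T5] holders={T1,T2,T3}
Step 13: signal(T1) -> count=0 queue=[] holders={T2,T3,T5}
Step 14: wait(T6) -> count=0 queue=[T6] holders={T2,T3,T5}
Step 15: signal(T3) -> count=0 queue=[] holders={T2,T5,T6}
Step 16: signal(T5) -> count=1 queue=[] holders={T2,T6}
Step 17: wait(T4) -> count=0 queue=[] holders={T2,T4,T6}
Final holders: T2,T4,T6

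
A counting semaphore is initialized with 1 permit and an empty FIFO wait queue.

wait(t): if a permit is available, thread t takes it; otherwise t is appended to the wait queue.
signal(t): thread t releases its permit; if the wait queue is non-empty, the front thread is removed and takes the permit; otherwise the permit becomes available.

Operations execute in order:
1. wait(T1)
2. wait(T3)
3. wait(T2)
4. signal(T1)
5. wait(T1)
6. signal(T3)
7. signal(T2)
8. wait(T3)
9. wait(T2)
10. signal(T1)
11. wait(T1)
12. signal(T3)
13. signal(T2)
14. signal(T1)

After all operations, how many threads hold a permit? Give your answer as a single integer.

Answer: 0

Derivation:
Step 1: wait(T1) -> count=0 queue=[] holders={T1}
Step 2: wait(T3) -> count=0 queue=[T3] holders={T1}
Step 3: wait(T2) -> count=0 queue=[T3,T2] holders={T1}
Step 4: signal(T1) -> count=0 queue=[T2] holders={T3}
Step 5: wait(T1) -> count=0 queue=[T2,T1] holders={T3}
Step 6: signal(T3) -> count=0 queue=[T1] holders={T2}
Step 7: signal(T2) -> count=0 queue=[] holders={T1}
Step 8: wait(T3) -> count=0 queue=[T3] holders={T1}
Step 9: wait(T2) -> count=0 queue=[T3,T2] holders={T1}
Step 10: signal(T1) -> count=0 queue=[T2] holders={T3}
Step 11: wait(T1) -> count=0 queue=[T2,T1] holders={T3}
Step 12: signal(T3) -> count=0 queue=[T1] holders={T2}
Step 13: signal(T2) -> count=0 queue=[] holders={T1}
Step 14: signal(T1) -> count=1 queue=[] holders={none}
Final holders: {none} -> 0 thread(s)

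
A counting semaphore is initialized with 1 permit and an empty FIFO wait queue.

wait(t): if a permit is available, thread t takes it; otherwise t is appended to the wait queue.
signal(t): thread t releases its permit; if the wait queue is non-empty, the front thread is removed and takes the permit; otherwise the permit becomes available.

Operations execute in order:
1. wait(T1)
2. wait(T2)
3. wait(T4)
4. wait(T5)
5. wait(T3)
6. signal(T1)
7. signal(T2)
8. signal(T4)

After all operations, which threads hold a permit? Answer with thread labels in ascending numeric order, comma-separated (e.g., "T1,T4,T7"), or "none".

Answer: T5

Derivation:
Step 1: wait(T1) -> count=0 queue=[] holders={T1}
Step 2: wait(T2) -> count=0 queue=[T2] holders={T1}
Step 3: wait(T4) -> count=0 queue=[T2,T4] holders={T1}
Step 4: wait(T5) -> count=0 queue=[T2,T4,T5] holders={T1}
Step 5: wait(T3) -> count=0 queue=[T2,T4,T5,T3] holders={T1}
Step 6: signal(T1) -> count=0 queue=[T4,T5,T3] holders={T2}
Step 7: signal(T2) -> count=0 queue=[T5,T3] holders={T4}
Step 8: signal(T4) -> count=0 queue=[T3] holders={T5}
Final holders: T5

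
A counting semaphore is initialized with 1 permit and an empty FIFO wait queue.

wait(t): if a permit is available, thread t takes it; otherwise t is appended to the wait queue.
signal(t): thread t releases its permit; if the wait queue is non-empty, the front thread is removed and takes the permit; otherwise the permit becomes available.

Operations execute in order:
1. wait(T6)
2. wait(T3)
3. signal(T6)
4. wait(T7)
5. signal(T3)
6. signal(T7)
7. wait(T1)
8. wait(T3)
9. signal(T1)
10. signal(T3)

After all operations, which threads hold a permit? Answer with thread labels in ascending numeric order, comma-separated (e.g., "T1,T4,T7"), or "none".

Answer: none

Derivation:
Step 1: wait(T6) -> count=0 queue=[] holders={T6}
Step 2: wait(T3) -> count=0 queue=[T3] holders={T6}
Step 3: signal(T6) -> count=0 queue=[] holders={T3}
Step 4: wait(T7) -> count=0 queue=[T7] holders={T3}
Step 5: signal(T3) -> count=0 queue=[] holders={T7}
Step 6: signal(T7) -> count=1 queue=[] holders={none}
Step 7: wait(T1) -> count=0 queue=[] holders={T1}
Step 8: wait(T3) -> count=0 queue=[T3] holders={T1}
Step 9: signal(T1) -> count=0 queue=[] holders={T3}
Step 10: signal(T3) -> count=1 queue=[] holders={none}
Final holders: none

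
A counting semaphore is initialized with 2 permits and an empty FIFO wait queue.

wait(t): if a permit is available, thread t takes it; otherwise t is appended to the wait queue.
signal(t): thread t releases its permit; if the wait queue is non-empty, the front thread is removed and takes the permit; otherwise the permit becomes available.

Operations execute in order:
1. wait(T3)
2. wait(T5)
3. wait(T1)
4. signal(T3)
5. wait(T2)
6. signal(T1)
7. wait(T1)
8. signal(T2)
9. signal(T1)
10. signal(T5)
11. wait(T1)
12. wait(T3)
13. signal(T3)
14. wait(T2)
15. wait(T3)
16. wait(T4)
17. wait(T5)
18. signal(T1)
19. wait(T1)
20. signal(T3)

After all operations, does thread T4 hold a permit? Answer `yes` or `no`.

Answer: yes

Derivation:
Step 1: wait(T3) -> count=1 queue=[] holders={T3}
Step 2: wait(T5) -> count=0 queue=[] holders={T3,T5}
Step 3: wait(T1) -> count=0 queue=[T1] holders={T3,T5}
Step 4: signal(T3) -> count=0 queue=[] holders={T1,T5}
Step 5: wait(T2) -> count=0 queue=[T2] holders={T1,T5}
Step 6: signal(T1) -> count=0 queue=[] holders={T2,T5}
Step 7: wait(T1) -> count=0 queue=[T1] holders={T2,T5}
Step 8: signal(T2) -> count=0 queue=[] holders={T1,T5}
Step 9: signal(T1) -> count=1 queue=[] holders={T5}
Step 10: signal(T5) -> count=2 queue=[] holders={none}
Step 11: wait(T1) -> count=1 queue=[] holders={T1}
Step 12: wait(T3) -> count=0 queue=[] holders={T1,T3}
Step 13: signal(T3) -> count=1 queue=[] holders={T1}
Step 14: wait(T2) -> count=0 queue=[] holders={T1,T2}
Step 15: wait(T3) -> count=0 queue=[T3] holders={T1,T2}
Step 16: wait(T4) -> count=0 queue=[T3,T4] holders={T1,T2}
Step 17: wait(T5) -> count=0 queue=[T3,T4,T5] holders={T1,T2}
Step 18: signal(T1) -> count=0 queue=[T4,T5] holders={T2,T3}
Step 19: wait(T1) -> count=0 queue=[T4,T5,T1] holders={T2,T3}
Step 20: signal(T3) -> count=0 queue=[T5,T1] holders={T2,T4}
Final holders: {T2,T4} -> T4 in holders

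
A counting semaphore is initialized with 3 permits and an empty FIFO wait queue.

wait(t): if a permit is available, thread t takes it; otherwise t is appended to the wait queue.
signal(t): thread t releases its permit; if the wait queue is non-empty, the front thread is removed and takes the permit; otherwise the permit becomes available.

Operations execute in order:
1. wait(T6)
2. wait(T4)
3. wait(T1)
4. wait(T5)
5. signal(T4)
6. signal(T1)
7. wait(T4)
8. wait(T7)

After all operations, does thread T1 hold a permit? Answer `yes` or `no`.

Answer: no

Derivation:
Step 1: wait(T6) -> count=2 queue=[] holders={T6}
Step 2: wait(T4) -> count=1 queue=[] holders={T4,T6}
Step 3: wait(T1) -> count=0 queue=[] holders={T1,T4,T6}
Step 4: wait(T5) -> count=0 queue=[T5] holders={T1,T4,T6}
Step 5: signal(T4) -> count=0 queue=[] holders={T1,T5,T6}
Step 6: signal(T1) -> count=1 queue=[] holders={T5,T6}
Step 7: wait(T4) -> count=0 queue=[] holders={T4,T5,T6}
Step 8: wait(T7) -> count=0 queue=[T7] holders={T4,T5,T6}
Final holders: {T4,T5,T6} -> T1 not in holders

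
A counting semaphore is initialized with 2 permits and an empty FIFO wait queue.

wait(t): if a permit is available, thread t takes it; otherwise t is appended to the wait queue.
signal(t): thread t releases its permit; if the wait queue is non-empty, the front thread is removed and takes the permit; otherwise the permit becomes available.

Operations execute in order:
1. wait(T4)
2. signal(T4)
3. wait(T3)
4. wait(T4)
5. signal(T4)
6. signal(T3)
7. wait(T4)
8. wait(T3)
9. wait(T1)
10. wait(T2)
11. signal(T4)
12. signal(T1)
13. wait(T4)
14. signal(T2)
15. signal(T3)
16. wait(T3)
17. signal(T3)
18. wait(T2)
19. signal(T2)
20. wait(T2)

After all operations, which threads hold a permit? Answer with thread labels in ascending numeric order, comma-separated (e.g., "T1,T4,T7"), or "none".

Step 1: wait(T4) -> count=1 queue=[] holders={T4}
Step 2: signal(T4) -> count=2 queue=[] holders={none}
Step 3: wait(T3) -> count=1 queue=[] holders={T3}
Step 4: wait(T4) -> count=0 queue=[] holders={T3,T4}
Step 5: signal(T4) -> count=1 queue=[] holders={T3}
Step 6: signal(T3) -> count=2 queue=[] holders={none}
Step 7: wait(T4) -> count=1 queue=[] holders={T4}
Step 8: wait(T3) -> count=0 queue=[] holders={T3,T4}
Step 9: wait(T1) -> count=0 queue=[T1] holders={T3,T4}
Step 10: wait(T2) -> count=0 queue=[T1,T2] holders={T3,T4}
Step 11: signal(T4) -> count=0 queue=[T2] holders={T1,T3}
Step 12: signal(T1) -> count=0 queue=[] holders={T2,T3}
Step 13: wait(T4) -> count=0 queue=[T4] holders={T2,T3}
Step 14: signal(T2) -> count=0 queue=[] holders={T3,T4}
Step 15: signal(T3) -> count=1 queue=[] holders={T4}
Step 16: wait(T3) -> count=0 queue=[] holders={T3,T4}
Step 17: signal(T3) -> count=1 queue=[] holders={T4}
Step 18: wait(T2) -> count=0 queue=[] holders={T2,T4}
Step 19: signal(T2) -> count=1 queue=[] holders={T4}
Step 20: wait(T2) -> count=0 queue=[] holders={T2,T4}
Final holders: T2,T4

Answer: T2,T4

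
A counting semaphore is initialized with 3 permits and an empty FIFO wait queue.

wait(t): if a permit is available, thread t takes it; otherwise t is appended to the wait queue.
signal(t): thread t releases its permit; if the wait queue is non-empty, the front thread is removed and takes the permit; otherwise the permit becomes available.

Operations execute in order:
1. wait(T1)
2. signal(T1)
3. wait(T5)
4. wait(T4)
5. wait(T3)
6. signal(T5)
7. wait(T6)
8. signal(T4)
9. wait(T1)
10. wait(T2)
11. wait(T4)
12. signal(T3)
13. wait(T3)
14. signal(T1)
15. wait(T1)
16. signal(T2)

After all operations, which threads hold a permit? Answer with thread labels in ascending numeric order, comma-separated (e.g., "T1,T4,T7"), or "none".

Answer: T3,T4,T6

Derivation:
Step 1: wait(T1) -> count=2 queue=[] holders={T1}
Step 2: signal(T1) -> count=3 queue=[] holders={none}
Step 3: wait(T5) -> count=2 queue=[] holders={T5}
Step 4: wait(T4) -> count=1 queue=[] holders={T4,T5}
Step 5: wait(T3) -> count=0 queue=[] holders={T3,T4,T5}
Step 6: signal(T5) -> count=1 queue=[] holders={T3,T4}
Step 7: wait(T6) -> count=0 queue=[] holders={T3,T4,T6}
Step 8: signal(T4) -> count=1 queue=[] holders={T3,T6}
Step 9: wait(T1) -> count=0 queue=[] holders={T1,T3,T6}
Step 10: wait(T2) -> count=0 queue=[T2] holders={T1,T3,T6}
Step 11: wait(T4) -> count=0 queue=[T2,T4] holders={T1,T3,T6}
Step 12: signal(T3) -> count=0 queue=[T4] holders={T1,T2,T6}
Step 13: wait(T3) -> count=0 queue=[T4,T3] holders={T1,T2,T6}
Step 14: signal(T1) -> count=0 queue=[T3] holders={T2,T4,T6}
Step 15: wait(T1) -> count=0 queue=[T3,T1] holders={T2,T4,T6}
Step 16: signal(T2) -> count=0 queue=[T1] holders={T3,T4,T6}
Final holders: T3,T4,T6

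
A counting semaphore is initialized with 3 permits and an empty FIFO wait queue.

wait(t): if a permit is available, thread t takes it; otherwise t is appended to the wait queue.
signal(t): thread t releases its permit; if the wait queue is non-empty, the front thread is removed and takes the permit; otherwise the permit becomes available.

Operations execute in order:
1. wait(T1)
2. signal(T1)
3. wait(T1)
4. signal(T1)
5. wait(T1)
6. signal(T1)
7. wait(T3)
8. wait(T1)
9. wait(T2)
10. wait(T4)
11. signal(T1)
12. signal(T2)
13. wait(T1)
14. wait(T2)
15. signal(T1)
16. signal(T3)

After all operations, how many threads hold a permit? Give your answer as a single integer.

Answer: 2

Derivation:
Step 1: wait(T1) -> count=2 queue=[] holders={T1}
Step 2: signal(T1) -> count=3 queue=[] holders={none}
Step 3: wait(T1) -> count=2 queue=[] holders={T1}
Step 4: signal(T1) -> count=3 queue=[] holders={none}
Step 5: wait(T1) -> count=2 queue=[] holders={T1}
Step 6: signal(T1) -> count=3 queue=[] holders={none}
Step 7: wait(T3) -> count=2 queue=[] holders={T3}
Step 8: wait(T1) -> count=1 queue=[] holders={T1,T3}
Step 9: wait(T2) -> count=0 queue=[] holders={T1,T2,T3}
Step 10: wait(T4) -> count=0 queue=[T4] holders={T1,T2,T3}
Step 11: signal(T1) -> count=0 queue=[] holders={T2,T3,T4}
Step 12: signal(T2) -> count=1 queue=[] holders={T3,T4}
Step 13: wait(T1) -> count=0 queue=[] holders={T1,T3,T4}
Step 14: wait(T2) -> count=0 queue=[T2] holders={T1,T3,T4}
Step 15: signal(T1) -> count=0 queue=[] holders={T2,T3,T4}
Step 16: signal(T3) -> count=1 queue=[] holders={T2,T4}
Final holders: {T2,T4} -> 2 thread(s)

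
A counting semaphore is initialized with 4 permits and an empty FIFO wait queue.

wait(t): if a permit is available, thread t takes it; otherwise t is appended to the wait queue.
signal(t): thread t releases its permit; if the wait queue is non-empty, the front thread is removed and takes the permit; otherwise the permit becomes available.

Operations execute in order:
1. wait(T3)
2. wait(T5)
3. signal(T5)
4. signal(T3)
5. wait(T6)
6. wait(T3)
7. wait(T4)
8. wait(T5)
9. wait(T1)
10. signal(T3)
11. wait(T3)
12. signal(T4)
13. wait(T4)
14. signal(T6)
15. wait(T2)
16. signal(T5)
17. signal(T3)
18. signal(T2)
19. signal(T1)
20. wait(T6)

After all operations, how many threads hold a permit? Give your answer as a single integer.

Answer: 2

Derivation:
Step 1: wait(T3) -> count=3 queue=[] holders={T3}
Step 2: wait(T5) -> count=2 queue=[] holders={T3,T5}
Step 3: signal(T5) -> count=3 queue=[] holders={T3}
Step 4: signal(T3) -> count=4 queue=[] holders={none}
Step 5: wait(T6) -> count=3 queue=[] holders={T6}
Step 6: wait(T3) -> count=2 queue=[] holders={T3,T6}
Step 7: wait(T4) -> count=1 queue=[] holders={T3,T4,T6}
Step 8: wait(T5) -> count=0 queue=[] holders={T3,T4,T5,T6}
Step 9: wait(T1) -> count=0 queue=[T1] holders={T3,T4,T5,T6}
Step 10: signal(T3) -> count=0 queue=[] holders={T1,T4,T5,T6}
Step 11: wait(T3) -> count=0 queue=[T3] holders={T1,T4,T5,T6}
Step 12: signal(T4) -> count=0 queue=[] holders={T1,T3,T5,T6}
Step 13: wait(T4) -> count=0 queue=[T4] holders={T1,T3,T5,T6}
Step 14: signal(T6) -> count=0 queue=[] holders={T1,T3,T4,T5}
Step 15: wait(T2) -> count=0 queue=[T2] holders={T1,T3,T4,T5}
Step 16: signal(T5) -> count=0 queue=[] holders={T1,T2,T3,T4}
Step 17: signal(T3) -> count=1 queue=[] holders={T1,T2,T4}
Step 18: signal(T2) -> count=2 queue=[] holders={T1,T4}
Step 19: signal(T1) -> count=3 queue=[] holders={T4}
Step 20: wait(T6) -> count=2 queue=[] holders={T4,T6}
Final holders: {T4,T6} -> 2 thread(s)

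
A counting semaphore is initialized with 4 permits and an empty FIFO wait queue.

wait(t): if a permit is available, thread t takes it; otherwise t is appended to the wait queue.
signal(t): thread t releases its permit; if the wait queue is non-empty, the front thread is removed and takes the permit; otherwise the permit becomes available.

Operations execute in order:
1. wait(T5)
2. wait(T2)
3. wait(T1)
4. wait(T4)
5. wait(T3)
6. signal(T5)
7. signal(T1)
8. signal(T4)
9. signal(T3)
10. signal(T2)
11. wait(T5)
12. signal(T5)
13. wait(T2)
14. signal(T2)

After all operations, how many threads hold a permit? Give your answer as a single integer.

Step 1: wait(T5) -> count=3 queue=[] holders={T5}
Step 2: wait(T2) -> count=2 queue=[] holders={T2,T5}
Step 3: wait(T1) -> count=1 queue=[] holders={T1,T2,T5}
Step 4: wait(T4) -> count=0 queue=[] holders={T1,T2,T4,T5}
Step 5: wait(T3) -> count=0 queue=[T3] holders={T1,T2,T4,T5}
Step 6: signal(T5) -> count=0 queue=[] holders={T1,T2,T3,T4}
Step 7: signal(T1) -> count=1 queue=[] holders={T2,T3,T4}
Step 8: signal(T4) -> count=2 queue=[] holders={T2,T3}
Step 9: signal(T3) -> count=3 queue=[] holders={T2}
Step 10: signal(T2) -> count=4 queue=[] holders={none}
Step 11: wait(T5) -> count=3 queue=[] holders={T5}
Step 12: signal(T5) -> count=4 queue=[] holders={none}
Step 13: wait(T2) -> count=3 queue=[] holders={T2}
Step 14: signal(T2) -> count=4 queue=[] holders={none}
Final holders: {none} -> 0 thread(s)

Answer: 0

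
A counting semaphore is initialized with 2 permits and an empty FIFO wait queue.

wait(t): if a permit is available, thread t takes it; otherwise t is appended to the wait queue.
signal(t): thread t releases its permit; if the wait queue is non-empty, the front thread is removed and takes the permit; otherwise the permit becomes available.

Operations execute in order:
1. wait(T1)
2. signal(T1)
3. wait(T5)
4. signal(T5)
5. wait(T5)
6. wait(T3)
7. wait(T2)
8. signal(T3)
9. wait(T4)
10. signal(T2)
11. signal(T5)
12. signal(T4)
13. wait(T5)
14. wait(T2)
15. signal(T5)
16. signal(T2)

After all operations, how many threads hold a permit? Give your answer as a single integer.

Answer: 0

Derivation:
Step 1: wait(T1) -> count=1 queue=[] holders={T1}
Step 2: signal(T1) -> count=2 queue=[] holders={none}
Step 3: wait(T5) -> count=1 queue=[] holders={T5}
Step 4: signal(T5) -> count=2 queue=[] holders={none}
Step 5: wait(T5) -> count=1 queue=[] holders={T5}
Step 6: wait(T3) -> count=0 queue=[] holders={T3,T5}
Step 7: wait(T2) -> count=0 queue=[T2] holders={T3,T5}
Step 8: signal(T3) -> count=0 queue=[] holders={T2,T5}
Step 9: wait(T4) -> count=0 queue=[T4] holders={T2,T5}
Step 10: signal(T2) -> count=0 queue=[] holders={T4,T5}
Step 11: signal(T5) -> count=1 queue=[] holders={T4}
Step 12: signal(T4) -> count=2 queue=[] holders={none}
Step 13: wait(T5) -> count=1 queue=[] holders={T5}
Step 14: wait(T2) -> count=0 queue=[] holders={T2,T5}
Step 15: signal(T5) -> count=1 queue=[] holders={T2}
Step 16: signal(T2) -> count=2 queue=[] holders={none}
Final holders: {none} -> 0 thread(s)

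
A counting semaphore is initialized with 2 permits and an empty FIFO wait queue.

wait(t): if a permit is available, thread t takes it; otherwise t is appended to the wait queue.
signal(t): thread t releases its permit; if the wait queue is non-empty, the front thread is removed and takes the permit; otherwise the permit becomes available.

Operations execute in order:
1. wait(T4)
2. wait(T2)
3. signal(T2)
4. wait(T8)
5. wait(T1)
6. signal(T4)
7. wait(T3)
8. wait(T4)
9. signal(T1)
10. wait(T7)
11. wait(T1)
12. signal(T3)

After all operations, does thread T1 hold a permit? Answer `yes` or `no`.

Step 1: wait(T4) -> count=1 queue=[] holders={T4}
Step 2: wait(T2) -> count=0 queue=[] holders={T2,T4}
Step 3: signal(T2) -> count=1 queue=[] holders={T4}
Step 4: wait(T8) -> count=0 queue=[] holders={T4,T8}
Step 5: wait(T1) -> count=0 queue=[T1] holders={T4,T8}
Step 6: signal(T4) -> count=0 queue=[] holders={T1,T8}
Step 7: wait(T3) -> count=0 queue=[T3] holders={T1,T8}
Step 8: wait(T4) -> count=0 queue=[T3,T4] holders={T1,T8}
Step 9: signal(T1) -> count=0 queue=[T4] holders={T3,T8}
Step 10: wait(T7) -> count=0 queue=[T4,T7] holders={T3,T8}
Step 11: wait(T1) -> count=0 queue=[T4,T7,T1] holders={T3,T8}
Step 12: signal(T3) -> count=0 queue=[T7,T1] holders={T4,T8}
Final holders: {T4,T8} -> T1 not in holders

Answer: no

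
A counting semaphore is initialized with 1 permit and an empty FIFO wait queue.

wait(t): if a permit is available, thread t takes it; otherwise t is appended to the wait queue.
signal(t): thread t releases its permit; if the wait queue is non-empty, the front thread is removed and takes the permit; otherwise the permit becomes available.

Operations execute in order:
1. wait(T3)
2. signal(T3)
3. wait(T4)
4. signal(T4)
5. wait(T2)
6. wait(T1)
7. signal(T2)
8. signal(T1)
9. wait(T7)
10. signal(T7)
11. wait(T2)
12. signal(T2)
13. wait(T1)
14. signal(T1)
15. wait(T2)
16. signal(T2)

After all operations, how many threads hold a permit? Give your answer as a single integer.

Answer: 0

Derivation:
Step 1: wait(T3) -> count=0 queue=[] holders={T3}
Step 2: signal(T3) -> count=1 queue=[] holders={none}
Step 3: wait(T4) -> count=0 queue=[] holders={T4}
Step 4: signal(T4) -> count=1 queue=[] holders={none}
Step 5: wait(T2) -> count=0 queue=[] holders={T2}
Step 6: wait(T1) -> count=0 queue=[T1] holders={T2}
Step 7: signal(T2) -> count=0 queue=[] holders={T1}
Step 8: signal(T1) -> count=1 queue=[] holders={none}
Step 9: wait(T7) -> count=0 queue=[] holders={T7}
Step 10: signal(T7) -> count=1 queue=[] holders={none}
Step 11: wait(T2) -> count=0 queue=[] holders={T2}
Step 12: signal(T2) -> count=1 queue=[] holders={none}
Step 13: wait(T1) -> count=0 queue=[] holders={T1}
Step 14: signal(T1) -> count=1 queue=[] holders={none}
Step 15: wait(T2) -> count=0 queue=[] holders={T2}
Step 16: signal(T2) -> count=1 queue=[] holders={none}
Final holders: {none} -> 0 thread(s)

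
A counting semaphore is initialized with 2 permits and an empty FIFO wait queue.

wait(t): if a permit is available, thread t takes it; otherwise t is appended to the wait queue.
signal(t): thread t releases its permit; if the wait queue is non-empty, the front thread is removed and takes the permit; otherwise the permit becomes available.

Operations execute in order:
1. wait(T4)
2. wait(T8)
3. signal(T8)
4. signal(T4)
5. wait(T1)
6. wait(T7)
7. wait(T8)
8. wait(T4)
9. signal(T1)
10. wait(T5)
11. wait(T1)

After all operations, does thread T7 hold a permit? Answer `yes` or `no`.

Answer: yes

Derivation:
Step 1: wait(T4) -> count=1 queue=[] holders={T4}
Step 2: wait(T8) -> count=0 queue=[] holders={T4,T8}
Step 3: signal(T8) -> count=1 queue=[] holders={T4}
Step 4: signal(T4) -> count=2 queue=[] holders={none}
Step 5: wait(T1) -> count=1 queue=[] holders={T1}
Step 6: wait(T7) -> count=0 queue=[] holders={T1,T7}
Step 7: wait(T8) -> count=0 queue=[T8] holders={T1,T7}
Step 8: wait(T4) -> count=0 queue=[T8,T4] holders={T1,T7}
Step 9: signal(T1) -> count=0 queue=[T4] holders={T7,T8}
Step 10: wait(T5) -> count=0 queue=[T4,T5] holders={T7,T8}
Step 11: wait(T1) -> count=0 queue=[T4,T5,T1] holders={T7,T8}
Final holders: {T7,T8} -> T7 in holders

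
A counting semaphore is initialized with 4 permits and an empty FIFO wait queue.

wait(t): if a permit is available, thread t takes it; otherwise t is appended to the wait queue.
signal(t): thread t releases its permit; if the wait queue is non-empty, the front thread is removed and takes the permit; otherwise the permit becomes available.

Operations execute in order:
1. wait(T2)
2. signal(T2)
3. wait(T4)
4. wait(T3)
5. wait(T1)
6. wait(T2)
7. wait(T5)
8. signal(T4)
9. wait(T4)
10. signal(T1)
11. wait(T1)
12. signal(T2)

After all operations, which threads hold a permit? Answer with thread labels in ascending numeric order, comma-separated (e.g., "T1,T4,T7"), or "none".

Step 1: wait(T2) -> count=3 queue=[] holders={T2}
Step 2: signal(T2) -> count=4 queue=[] holders={none}
Step 3: wait(T4) -> count=3 queue=[] holders={T4}
Step 4: wait(T3) -> count=2 queue=[] holders={T3,T4}
Step 5: wait(T1) -> count=1 queue=[] holders={T1,T3,T4}
Step 6: wait(T2) -> count=0 queue=[] holders={T1,T2,T3,T4}
Step 7: wait(T5) -> count=0 queue=[T5] holders={T1,T2,T3,T4}
Step 8: signal(T4) -> count=0 queue=[] holders={T1,T2,T3,T5}
Step 9: wait(T4) -> count=0 queue=[T4] holders={T1,T2,T3,T5}
Step 10: signal(T1) -> count=0 queue=[] holders={T2,T3,T4,T5}
Step 11: wait(T1) -> count=0 queue=[T1] holders={T2,T3,T4,T5}
Step 12: signal(T2) -> count=0 queue=[] holders={T1,T3,T4,T5}
Final holders: T1,T3,T4,T5

Answer: T1,T3,T4,T5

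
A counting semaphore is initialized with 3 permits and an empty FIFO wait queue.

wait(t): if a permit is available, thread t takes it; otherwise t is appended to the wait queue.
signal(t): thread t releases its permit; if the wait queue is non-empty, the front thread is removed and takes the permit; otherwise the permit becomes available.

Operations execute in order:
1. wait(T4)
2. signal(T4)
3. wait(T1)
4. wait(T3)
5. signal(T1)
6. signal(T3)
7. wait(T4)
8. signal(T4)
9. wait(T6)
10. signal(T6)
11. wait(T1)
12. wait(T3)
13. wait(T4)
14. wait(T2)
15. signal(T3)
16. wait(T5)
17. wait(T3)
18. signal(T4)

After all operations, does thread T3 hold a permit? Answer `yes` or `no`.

Answer: no

Derivation:
Step 1: wait(T4) -> count=2 queue=[] holders={T4}
Step 2: signal(T4) -> count=3 queue=[] holders={none}
Step 3: wait(T1) -> count=2 queue=[] holders={T1}
Step 4: wait(T3) -> count=1 queue=[] holders={T1,T3}
Step 5: signal(T1) -> count=2 queue=[] holders={T3}
Step 6: signal(T3) -> count=3 queue=[] holders={none}
Step 7: wait(T4) -> count=2 queue=[] holders={T4}
Step 8: signal(T4) -> count=3 queue=[] holders={none}
Step 9: wait(T6) -> count=2 queue=[] holders={T6}
Step 10: signal(T6) -> count=3 queue=[] holders={none}
Step 11: wait(T1) -> count=2 queue=[] holders={T1}
Step 12: wait(T3) -> count=1 queue=[] holders={T1,T3}
Step 13: wait(T4) -> count=0 queue=[] holders={T1,T3,T4}
Step 14: wait(T2) -> count=0 queue=[T2] holders={T1,T3,T4}
Step 15: signal(T3) -> count=0 queue=[] holders={T1,T2,T4}
Step 16: wait(T5) -> count=0 queue=[T5] holders={T1,T2,T4}
Step 17: wait(T3) -> count=0 queue=[T5,T3] holders={T1,T2,T4}
Step 18: signal(T4) -> count=0 queue=[T3] holders={T1,T2,T5}
Final holders: {T1,T2,T5} -> T3 not in holders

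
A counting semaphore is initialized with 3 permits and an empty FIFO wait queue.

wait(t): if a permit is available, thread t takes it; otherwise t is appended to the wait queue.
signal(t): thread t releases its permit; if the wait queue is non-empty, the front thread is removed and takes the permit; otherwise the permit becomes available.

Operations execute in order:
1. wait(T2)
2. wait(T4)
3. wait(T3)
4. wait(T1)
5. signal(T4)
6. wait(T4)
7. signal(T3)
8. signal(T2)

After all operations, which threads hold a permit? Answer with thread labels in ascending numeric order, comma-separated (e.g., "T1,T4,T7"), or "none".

Step 1: wait(T2) -> count=2 queue=[] holders={T2}
Step 2: wait(T4) -> count=1 queue=[] holders={T2,T4}
Step 3: wait(T3) -> count=0 queue=[] holders={T2,T3,T4}
Step 4: wait(T1) -> count=0 queue=[T1] holders={T2,T3,T4}
Step 5: signal(T4) -> count=0 queue=[] holders={T1,T2,T3}
Step 6: wait(T4) -> count=0 queue=[T4] holders={T1,T2,T3}
Step 7: signal(T3) -> count=0 queue=[] holders={T1,T2,T4}
Step 8: signal(T2) -> count=1 queue=[] holders={T1,T4}
Final holders: T1,T4

Answer: T1,T4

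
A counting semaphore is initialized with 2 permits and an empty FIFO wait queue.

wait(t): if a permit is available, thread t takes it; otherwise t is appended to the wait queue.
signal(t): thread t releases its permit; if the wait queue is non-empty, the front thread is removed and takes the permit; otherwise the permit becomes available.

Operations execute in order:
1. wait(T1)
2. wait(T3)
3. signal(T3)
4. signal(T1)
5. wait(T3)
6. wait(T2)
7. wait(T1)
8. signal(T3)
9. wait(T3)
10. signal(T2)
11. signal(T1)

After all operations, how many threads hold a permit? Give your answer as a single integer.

Step 1: wait(T1) -> count=1 queue=[] holders={T1}
Step 2: wait(T3) -> count=0 queue=[] holders={T1,T3}
Step 3: signal(T3) -> count=1 queue=[] holders={T1}
Step 4: signal(T1) -> count=2 queue=[] holders={none}
Step 5: wait(T3) -> count=1 queue=[] holders={T3}
Step 6: wait(T2) -> count=0 queue=[] holders={T2,T3}
Step 7: wait(T1) -> count=0 queue=[T1] holders={T2,T3}
Step 8: signal(T3) -> count=0 queue=[] holders={T1,T2}
Step 9: wait(T3) -> count=0 queue=[T3] holders={T1,T2}
Step 10: signal(T2) -> count=0 queue=[] holders={T1,T3}
Step 11: signal(T1) -> count=1 queue=[] holders={T3}
Final holders: {T3} -> 1 thread(s)

Answer: 1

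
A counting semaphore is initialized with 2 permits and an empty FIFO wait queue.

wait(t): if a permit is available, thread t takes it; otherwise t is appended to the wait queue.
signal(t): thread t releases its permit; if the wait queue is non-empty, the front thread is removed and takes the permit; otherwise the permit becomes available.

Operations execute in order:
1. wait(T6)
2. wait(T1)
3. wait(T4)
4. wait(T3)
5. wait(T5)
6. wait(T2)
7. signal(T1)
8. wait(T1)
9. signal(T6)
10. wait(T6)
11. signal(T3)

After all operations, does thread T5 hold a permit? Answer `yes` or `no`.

Step 1: wait(T6) -> count=1 queue=[] holders={T6}
Step 2: wait(T1) -> count=0 queue=[] holders={T1,T6}
Step 3: wait(T4) -> count=0 queue=[T4] holders={T1,T6}
Step 4: wait(T3) -> count=0 queue=[T4,T3] holders={T1,T6}
Step 5: wait(T5) -> count=0 queue=[T4,T3,T5] holders={T1,T6}
Step 6: wait(T2) -> count=0 queue=[T4,T3,T5,T2] holders={T1,T6}
Step 7: signal(T1) -> count=0 queue=[T3,T5,T2] holders={T4,T6}
Step 8: wait(T1) -> count=0 queue=[T3,T5,T2,T1] holders={T4,T6}
Step 9: signal(T6) -> count=0 queue=[T5,T2,T1] holders={T3,T4}
Step 10: wait(T6) -> count=0 queue=[T5,T2,T1,T6] holders={T3,T4}
Step 11: signal(T3) -> count=0 queue=[T2,T1,T6] holders={T4,T5}
Final holders: {T4,T5} -> T5 in holders

Answer: yes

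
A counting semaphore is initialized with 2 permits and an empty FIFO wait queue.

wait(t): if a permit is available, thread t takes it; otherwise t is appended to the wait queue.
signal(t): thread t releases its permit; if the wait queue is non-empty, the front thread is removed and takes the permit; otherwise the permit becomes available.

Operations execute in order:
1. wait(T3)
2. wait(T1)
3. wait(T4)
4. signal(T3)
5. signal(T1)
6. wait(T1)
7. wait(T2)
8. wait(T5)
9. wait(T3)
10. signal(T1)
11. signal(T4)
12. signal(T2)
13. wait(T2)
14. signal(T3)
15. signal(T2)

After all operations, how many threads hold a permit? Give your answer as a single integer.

Step 1: wait(T3) -> count=1 queue=[] holders={T3}
Step 2: wait(T1) -> count=0 queue=[] holders={T1,T3}
Step 3: wait(T4) -> count=0 queue=[T4] holders={T1,T3}
Step 4: signal(T3) -> count=0 queue=[] holders={T1,T4}
Step 5: signal(T1) -> count=1 queue=[] holders={T4}
Step 6: wait(T1) -> count=0 queue=[] holders={T1,T4}
Step 7: wait(T2) -> count=0 queue=[T2] holders={T1,T4}
Step 8: wait(T5) -> count=0 queue=[T2,T5] holders={T1,T4}
Step 9: wait(T3) -> count=0 queue=[T2,T5,T3] holders={T1,T4}
Step 10: signal(T1) -> count=0 queue=[T5,T3] holders={T2,T4}
Step 11: signal(T4) -> count=0 queue=[T3] holders={T2,T5}
Step 12: signal(T2) -> count=0 queue=[] holders={T3,T5}
Step 13: wait(T2) -> count=0 queue=[T2] holders={T3,T5}
Step 14: signal(T3) -> count=0 queue=[] holders={T2,T5}
Step 15: signal(T2) -> count=1 queue=[] holders={T5}
Final holders: {T5} -> 1 thread(s)

Answer: 1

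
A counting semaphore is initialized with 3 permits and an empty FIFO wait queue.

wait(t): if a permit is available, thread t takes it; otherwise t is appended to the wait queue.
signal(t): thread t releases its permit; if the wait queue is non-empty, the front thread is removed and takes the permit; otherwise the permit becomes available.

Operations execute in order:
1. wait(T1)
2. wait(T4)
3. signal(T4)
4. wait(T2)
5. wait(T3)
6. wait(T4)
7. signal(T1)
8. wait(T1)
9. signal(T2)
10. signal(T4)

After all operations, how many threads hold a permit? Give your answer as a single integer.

Step 1: wait(T1) -> count=2 queue=[] holders={T1}
Step 2: wait(T4) -> count=1 queue=[] holders={T1,T4}
Step 3: signal(T4) -> count=2 queue=[] holders={T1}
Step 4: wait(T2) -> count=1 queue=[] holders={T1,T2}
Step 5: wait(T3) -> count=0 queue=[] holders={T1,T2,T3}
Step 6: wait(T4) -> count=0 queue=[T4] holders={T1,T2,T3}
Step 7: signal(T1) -> count=0 queue=[] holders={T2,T3,T4}
Step 8: wait(T1) -> count=0 queue=[T1] holders={T2,T3,T4}
Step 9: signal(T2) -> count=0 queue=[] holders={T1,T3,T4}
Step 10: signal(T4) -> count=1 queue=[] holders={T1,T3}
Final holders: {T1,T3} -> 2 thread(s)

Answer: 2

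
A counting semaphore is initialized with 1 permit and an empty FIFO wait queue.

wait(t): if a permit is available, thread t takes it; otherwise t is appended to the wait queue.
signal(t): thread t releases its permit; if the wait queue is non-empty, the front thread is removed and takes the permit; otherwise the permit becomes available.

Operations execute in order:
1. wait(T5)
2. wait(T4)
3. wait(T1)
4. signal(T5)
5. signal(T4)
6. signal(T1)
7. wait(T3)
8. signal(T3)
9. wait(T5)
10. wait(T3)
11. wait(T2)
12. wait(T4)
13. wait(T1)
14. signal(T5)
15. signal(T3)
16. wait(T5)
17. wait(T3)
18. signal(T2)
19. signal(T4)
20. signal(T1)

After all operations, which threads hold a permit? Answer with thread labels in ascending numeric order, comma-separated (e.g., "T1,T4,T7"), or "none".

Step 1: wait(T5) -> count=0 queue=[] holders={T5}
Step 2: wait(T4) -> count=0 queue=[T4] holders={T5}
Step 3: wait(T1) -> count=0 queue=[T4,T1] holders={T5}
Step 4: signal(T5) -> count=0 queue=[T1] holders={T4}
Step 5: signal(T4) -> count=0 queue=[] holders={T1}
Step 6: signal(T1) -> count=1 queue=[] holders={none}
Step 7: wait(T3) -> count=0 queue=[] holders={T3}
Step 8: signal(T3) -> count=1 queue=[] holders={none}
Step 9: wait(T5) -> count=0 queue=[] holders={T5}
Step 10: wait(T3) -> count=0 queue=[T3] holders={T5}
Step 11: wait(T2) -> count=0 queue=[T3,T2] holders={T5}
Step 12: wait(T4) -> count=0 queue=[T3,T2,T4] holders={T5}
Step 13: wait(T1) -> count=0 queue=[T3,T2,T4,T1] holders={T5}
Step 14: signal(T5) -> count=0 queue=[T2,T4,T1] holders={T3}
Step 15: signal(T3) -> count=0 queue=[T4,T1] holders={T2}
Step 16: wait(T5) -> count=0 queue=[T4,T1,T5] holders={T2}
Step 17: wait(T3) -> count=0 queue=[T4,T1,T5,T3] holders={T2}
Step 18: signal(T2) -> count=0 queue=[T1,T5,T3] holders={T4}
Step 19: signal(T4) -> count=0 queue=[T5,T3] holders={T1}
Step 20: signal(T1) -> count=0 queue=[T3] holders={T5}
Final holders: T5

Answer: T5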